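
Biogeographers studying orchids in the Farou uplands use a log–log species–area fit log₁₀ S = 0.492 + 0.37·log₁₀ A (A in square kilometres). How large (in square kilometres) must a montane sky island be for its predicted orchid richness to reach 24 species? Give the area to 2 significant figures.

24 = 3.105 × A^0.37  ⇒  A^0.37 = 24/3.105 = 7.731
ln A = ln(7.731) / 0.37 = 2.0452 / 0.37 = 5.5275
A = e^5.5275 ≈ 251.5 square kilometres

250 square kilometres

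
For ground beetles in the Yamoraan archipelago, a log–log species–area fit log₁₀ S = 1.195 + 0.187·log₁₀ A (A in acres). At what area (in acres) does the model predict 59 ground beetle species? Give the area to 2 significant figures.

59 = 15.67 × A^0.187  ⇒  A^0.187 = 59/15.67 = 3.766
ln A = ln(3.766) / 0.187 = 1.3259 / 0.187 = 7.0906
A = e^7.0906 ≈ 1201 acres

1200 acres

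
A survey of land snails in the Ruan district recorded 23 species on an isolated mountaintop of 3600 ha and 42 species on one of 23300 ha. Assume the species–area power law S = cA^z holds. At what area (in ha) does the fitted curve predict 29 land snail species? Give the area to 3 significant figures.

7390 ha

z = ln(42/23) / ln(23300/3600) = 0.6022 / 1.8675 = 0.3224
c = 23 / 3600^0.3224 = 23 / 14.02 = 1.641
A = (29/1.641)^(1/0.3224) ⇒ ln A = ln(17.68)/0.3224 = 8.9076
A = e^8.9076 ≈ 7388 ha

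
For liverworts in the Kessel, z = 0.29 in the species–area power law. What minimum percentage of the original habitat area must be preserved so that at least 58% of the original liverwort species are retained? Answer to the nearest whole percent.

15%

Need (A_new/A_old)^0.29 = 0.58, so A_new/A_old = 0.58^(1/0.29) = 0.58^3.448
ln(A_new/A_old) = ln 0.58 / 0.29 = -0.5447 / 0.29 = -1.8784
A_new/A_old = e^-1.8784 ≈ 0.1528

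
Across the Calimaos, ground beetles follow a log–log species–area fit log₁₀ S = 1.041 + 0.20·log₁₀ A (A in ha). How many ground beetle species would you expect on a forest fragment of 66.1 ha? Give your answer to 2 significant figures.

S = 10.99 × 66.1^0.2 = 10.99 × 2.312 ≈ 25.41

25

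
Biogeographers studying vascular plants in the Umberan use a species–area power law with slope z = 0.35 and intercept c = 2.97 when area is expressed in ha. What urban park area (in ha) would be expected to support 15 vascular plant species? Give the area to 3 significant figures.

15 = 2.97 × A^0.35  ⇒  A^0.35 = 15/2.97 = 5.051
ln A = ln(5.051) / 0.35 = 1.6195 / 0.35 = 4.6271
A = e^4.6271 ≈ 102.2 ha

102 ha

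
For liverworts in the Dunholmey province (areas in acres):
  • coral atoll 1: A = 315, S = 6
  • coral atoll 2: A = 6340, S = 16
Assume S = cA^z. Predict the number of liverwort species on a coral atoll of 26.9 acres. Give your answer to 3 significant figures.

z = ln(16/6) / ln(6340/315) = 0.9808 / 3.0021 = 0.3267
c = 6 / 315^0.3267 = 6 / 6.55 = 0.916
S₃ = 0.916 × 26.9^0.3267 = 0.916 × 2.932 ≈ 2.686

2.69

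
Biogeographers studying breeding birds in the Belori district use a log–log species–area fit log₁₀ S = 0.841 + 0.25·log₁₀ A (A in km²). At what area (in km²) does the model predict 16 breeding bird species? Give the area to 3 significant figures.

16 = 6.934 × A^0.25  ⇒  A^0.25 = 16/6.934 = 2.307
ln A = ln(2.307) / 0.25 = 0.8361 / 0.25 = 3.3445
A = e^3.3445 ≈ 28.35 km²

28.3 km²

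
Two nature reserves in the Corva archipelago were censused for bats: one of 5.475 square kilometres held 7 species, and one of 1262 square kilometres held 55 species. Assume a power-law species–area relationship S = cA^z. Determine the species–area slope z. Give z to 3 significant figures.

Taking logs: ln S = ln c + z ln A, so z = (ln S₂ − ln S₁)/(ln A₂ − ln A₁).
z = ln(55/7) / ln(1262/5.475) = ln(7.857) / ln(230.5) = 2.0614 / 5.4403 = 0.3789

0.379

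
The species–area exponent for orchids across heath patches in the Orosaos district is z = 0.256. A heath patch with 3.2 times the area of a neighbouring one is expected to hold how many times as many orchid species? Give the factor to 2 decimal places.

1.35

S₂/S₁ = (A₂/A₁)^z = 3.2^0.256
ln(S₂/S₁) = 0.256 × ln 3.2 = 0.256 × 1.1632 = 0.2978
S₂/S₁ = e^0.2978 ≈ 1.347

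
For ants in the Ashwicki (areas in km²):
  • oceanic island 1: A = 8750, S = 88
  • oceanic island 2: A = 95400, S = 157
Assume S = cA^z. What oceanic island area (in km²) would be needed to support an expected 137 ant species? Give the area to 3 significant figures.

z = ln(157/88) / ln(95400/8750) = 0.5789 / 2.3890 = 0.2423
c = 88 / 8750^0.2423 = 88 / 9.02 = 9.756
A = (137/9.756)^(1/0.2423) ⇒ ln A = ln(14.04)/0.2423 = 10.9035
A = e^10.9035 ≈ 54366 km²

54400 km²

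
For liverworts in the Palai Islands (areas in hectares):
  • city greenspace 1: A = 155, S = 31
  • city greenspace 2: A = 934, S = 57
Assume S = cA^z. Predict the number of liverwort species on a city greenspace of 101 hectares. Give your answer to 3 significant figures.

26.8

z = ln(57/31) / ln(934/155) = 0.6091 / 1.7961 = 0.3391
c = 31 / 155^0.3391 = 31 / 5.531 = 5.605
S₃ = 5.605 × 101^0.3391 = 5.605 × 4.783 ≈ 26.81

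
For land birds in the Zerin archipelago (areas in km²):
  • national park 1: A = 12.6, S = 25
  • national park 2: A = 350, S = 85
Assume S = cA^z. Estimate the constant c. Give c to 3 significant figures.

z = ln(S₂/S₁) / ln(A₂/A₁) = ln(85/25) / ln(350/12.6) = 1.2238 / 3.3242 = 0.3681
c = S₁ / A₁^z = 25 / 12.6^0.3681 = 25 / 2.541 = 9.837

9.84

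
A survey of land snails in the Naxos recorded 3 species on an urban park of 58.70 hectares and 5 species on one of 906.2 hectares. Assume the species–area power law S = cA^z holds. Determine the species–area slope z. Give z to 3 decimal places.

Taking logs: ln S = ln c + z ln A, so z = (ln S₂ − ln S₁)/(ln A₂ − ln A₁).
z = ln(5/3) / ln(906.2/58.7) = ln(1.667) / ln(15.44) = 0.5108 / 2.7368 = 0.1866

0.187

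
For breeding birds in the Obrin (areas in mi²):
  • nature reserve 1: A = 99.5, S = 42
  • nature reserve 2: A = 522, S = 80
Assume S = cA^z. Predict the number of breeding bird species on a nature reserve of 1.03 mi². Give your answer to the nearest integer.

z = ln(80/42) / ln(522/99.5) = 0.6444 / 1.6575 = 0.3888
c = 42 / 99.5^0.3888 = 42 / 5.979 = 7.024
S₃ = 7.024 × 1.03^0.3888 = 7.024 × 1.012 ≈ 7.105

7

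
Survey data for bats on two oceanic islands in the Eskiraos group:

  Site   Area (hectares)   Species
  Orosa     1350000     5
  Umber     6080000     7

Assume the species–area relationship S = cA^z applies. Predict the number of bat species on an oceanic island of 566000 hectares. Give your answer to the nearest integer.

4

z = ln(7/5) / ln(6080000/1350000) = 0.3365 / 1.5049 = 0.2236
c = 5 / 1350000^0.2236 = 5 / 23.48 = 0.213
S₃ = 0.213 × 566000^0.2236 = 0.213 × 19.33 ≈ 4.117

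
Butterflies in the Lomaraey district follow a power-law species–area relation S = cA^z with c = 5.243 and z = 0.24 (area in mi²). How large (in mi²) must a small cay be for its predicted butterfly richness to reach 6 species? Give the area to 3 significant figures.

6 = 5.243 × A^0.24  ⇒  A^0.24 = 6/5.243 = 1.144
ln A = ln(1.144) / 0.24 = 0.1349 / 0.24 = 0.5619
A = e^0.5619 ≈ 1.754 mi²

1.75 mi²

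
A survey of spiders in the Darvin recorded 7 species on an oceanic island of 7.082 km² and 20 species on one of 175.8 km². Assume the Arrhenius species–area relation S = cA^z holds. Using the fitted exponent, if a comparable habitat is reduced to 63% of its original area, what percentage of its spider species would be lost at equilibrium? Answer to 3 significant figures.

14.0%

z = ln(20/7) / ln(175.8/7.082) = 1.0498 / 3.2118 = 0.3269
S_new/S_old = (A_new/A_old)^z = 0.63^0.3269 = exp(0.3269 × -0.4620) = 0.8598
Fraction lost = 1 − 0.8598 = 0.1402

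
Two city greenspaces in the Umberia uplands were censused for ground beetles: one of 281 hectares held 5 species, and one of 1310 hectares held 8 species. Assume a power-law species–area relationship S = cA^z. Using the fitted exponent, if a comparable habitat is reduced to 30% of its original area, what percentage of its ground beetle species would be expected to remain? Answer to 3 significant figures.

69.2%

z = ln(8/5) / ln(1310/281) = 0.4700 / 1.5394 = 0.3053
S_new/S_old = (A_new/A_old)^z = 0.3^0.3053 = exp(0.3053 × -1.2040) = 0.6924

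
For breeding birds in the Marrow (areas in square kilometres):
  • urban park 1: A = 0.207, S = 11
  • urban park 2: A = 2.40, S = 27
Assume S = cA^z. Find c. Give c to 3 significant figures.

z = ln(S₂/S₁) / ln(A₂/A₁) = ln(27/11) / ln(2.4/0.207) = 0.8979 / 2.4505 = 0.3664
c = S₁ / A₁^z = 11 / 0.207^0.3664 = 11 / 0.5615 = 19.59

19.6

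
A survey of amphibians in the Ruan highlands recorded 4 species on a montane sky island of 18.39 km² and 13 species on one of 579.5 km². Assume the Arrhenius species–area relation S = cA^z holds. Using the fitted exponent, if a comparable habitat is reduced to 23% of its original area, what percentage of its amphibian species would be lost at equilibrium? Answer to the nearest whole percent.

39%

z = ln(13/4) / ln(579.5/18.39) = 1.1787 / 3.4504 = 0.3416
S_new/S_old = (A_new/A_old)^z = 0.23^0.3416 = exp(0.3416 × -1.4697) = 0.6053
Fraction lost = 1 − 0.6053 = 0.3947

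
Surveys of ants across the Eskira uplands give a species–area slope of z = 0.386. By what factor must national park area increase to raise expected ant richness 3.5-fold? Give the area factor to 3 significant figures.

25.7

(A₂/A₁)^0.386 = 3.5, so A₂/A₁ = 3.5^(1/0.386) = 3.5^2.591
ln(A₂/A₁) = ln 3.5 / 0.386 = 1.2528 / 0.386 = 3.2455
A₂/A₁ = e^3.2455 ≈ 25.67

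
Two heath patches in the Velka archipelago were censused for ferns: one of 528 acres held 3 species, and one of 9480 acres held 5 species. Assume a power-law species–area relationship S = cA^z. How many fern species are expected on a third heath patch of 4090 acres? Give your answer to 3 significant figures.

4.31

z = ln(5/3) / ln(9480/528) = 0.5108 / 2.8878 = 0.1769
c = 3 / 528^0.1769 = 3 / 3.031 = 0.9897
S₃ = 0.9897 × 4090^0.1769 = 0.9897 × 4.354 ≈ 4.309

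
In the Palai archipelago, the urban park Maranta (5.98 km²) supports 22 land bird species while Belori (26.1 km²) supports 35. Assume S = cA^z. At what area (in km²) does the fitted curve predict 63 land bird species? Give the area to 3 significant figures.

z = ln(35/22) / ln(26.1/5.98) = 0.4643 / 1.4735 = 0.3151
c = 22 / 5.98^0.3151 = 22 / 1.757 = 12.52
A = (63/12.52)^(1/0.3151) ⇒ ln A = ln(5.031)/0.3151 = 5.1273
A = e^5.1273 ≈ 168.6 km²

169 km²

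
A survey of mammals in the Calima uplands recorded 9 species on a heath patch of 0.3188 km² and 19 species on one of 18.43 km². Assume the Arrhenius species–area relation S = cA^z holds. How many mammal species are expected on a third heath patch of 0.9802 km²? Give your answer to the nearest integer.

11

z = ln(19/9) / ln(18.43/0.3188) = 0.7472 / 4.0572 = 0.1842
c = 9 / 0.3188^0.1842 = 9 / 0.8101 = 11.11
S₃ = 11.11 × 0.9802^0.1842 = 11.11 × 0.9963 ≈ 11.07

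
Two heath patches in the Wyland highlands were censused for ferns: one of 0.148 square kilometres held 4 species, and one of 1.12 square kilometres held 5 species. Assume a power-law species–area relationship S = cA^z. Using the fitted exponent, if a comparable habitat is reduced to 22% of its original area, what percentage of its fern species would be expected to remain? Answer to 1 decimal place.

84.6%

z = ln(5/4) / ln(1.12/0.148) = 0.2231 / 2.0239 = 0.1103
S_new/S_old = (A_new/A_old)^z = 0.22^0.1103 = exp(0.1103 × -1.5141) = 0.8462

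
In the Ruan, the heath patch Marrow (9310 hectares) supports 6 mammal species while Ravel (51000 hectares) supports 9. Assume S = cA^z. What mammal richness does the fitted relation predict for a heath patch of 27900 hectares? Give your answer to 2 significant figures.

7.8

z = ln(9/6) / ln(51000/9310) = 0.4055 / 1.7007 = 0.2384
c = 6 / 9310^0.2384 = 6 / 8.835 = 0.6791
S₃ = 0.6791 × 27900^0.2384 = 0.6791 × 11.48 ≈ 7.795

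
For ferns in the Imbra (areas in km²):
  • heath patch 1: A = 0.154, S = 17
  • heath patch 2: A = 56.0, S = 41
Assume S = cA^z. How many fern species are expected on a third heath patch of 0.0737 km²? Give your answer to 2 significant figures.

z = ln(41/17) / ln(56/0.154) = 0.8804 / 5.8962 = 0.1493
c = 17 / 0.154^0.1493 = 17 / 0.7563 = 22.48
S₃ = 22.48 × 0.0737^0.1493 = 22.48 × 0.6775 ≈ 15.23

15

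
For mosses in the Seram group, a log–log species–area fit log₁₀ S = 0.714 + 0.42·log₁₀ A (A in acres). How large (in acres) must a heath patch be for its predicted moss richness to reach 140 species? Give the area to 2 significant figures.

2600 acres

140 = 5.176 × A^0.42  ⇒  A^0.42 = 140/5.176 = 27.05
ln A = ln(27.05) / 0.42 = 3.2976 / 0.42 = 7.8514
A = e^7.8514 ≈ 2569 acres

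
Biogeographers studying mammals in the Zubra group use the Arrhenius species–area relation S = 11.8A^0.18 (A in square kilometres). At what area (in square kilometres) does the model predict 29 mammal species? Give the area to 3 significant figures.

29 = 11.8 × A^0.18  ⇒  A^0.18 = 29/11.8 = 2.458
ln A = ln(2.458) / 0.18 = 0.8992 / 0.18 = 4.9955
A = e^4.9955 ≈ 147.8 square kilometres

148 square kilometres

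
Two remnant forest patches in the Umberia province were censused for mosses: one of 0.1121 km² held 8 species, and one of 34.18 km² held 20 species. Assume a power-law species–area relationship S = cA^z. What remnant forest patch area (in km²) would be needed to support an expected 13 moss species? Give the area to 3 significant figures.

2.32 km²

z = ln(20/8) / ln(34.18/0.1121) = 0.9163 / 5.7200 = 0.1602
c = 8 / 0.1121^0.1602 = 8 / 0.7043 = 11.36
A = (13/11.36)^(1/0.1602) ⇒ ln A = ln(1.144)/0.1602 = 0.8425
A = e^0.8425 ≈ 2.322 km²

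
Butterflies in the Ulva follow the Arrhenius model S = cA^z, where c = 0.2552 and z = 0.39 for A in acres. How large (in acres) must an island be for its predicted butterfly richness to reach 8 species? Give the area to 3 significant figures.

6860 acres

8 = 0.2552 × A^0.39  ⇒  A^0.39 = 8/0.2552 = 31.35
ln A = ln(31.35) / 0.39 = 3.4451 / 0.39 = 8.8337
A = e^8.8337 ≈ 6862 acres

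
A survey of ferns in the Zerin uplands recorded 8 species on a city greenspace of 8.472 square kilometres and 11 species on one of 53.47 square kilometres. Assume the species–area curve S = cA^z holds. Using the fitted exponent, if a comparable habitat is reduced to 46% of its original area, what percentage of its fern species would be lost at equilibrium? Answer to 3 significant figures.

12.6%

z = ln(11/8) / ln(53.47/8.472) = 0.3185 / 1.8424 = 0.1729
S_new/S_old = (A_new/A_old)^z = 0.46^0.1729 = exp(0.1729 × -0.7765) = 0.8744
Fraction lost = 1 − 0.8744 = 0.1256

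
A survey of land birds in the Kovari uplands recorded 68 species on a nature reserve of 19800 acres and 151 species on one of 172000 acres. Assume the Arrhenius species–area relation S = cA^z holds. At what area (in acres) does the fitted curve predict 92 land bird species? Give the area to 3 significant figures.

44900 acres

z = ln(151/68) / ln(172000/19800) = 0.7978 / 2.1618 = 0.3690
c = 68 / 19800^0.3690 = 68 / 38.51 = 1.766
A = (92/1.766)^(1/0.3690) ⇒ ln A = ln(52.1)/0.3690 = 10.7126
A = e^10.7126 ≈ 44917 acres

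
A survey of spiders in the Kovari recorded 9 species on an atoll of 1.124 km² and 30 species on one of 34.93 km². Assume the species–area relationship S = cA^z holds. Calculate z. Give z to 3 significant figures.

Taking logs: ln S = ln c + z ln A, so z = (ln S₂ − ln S₁)/(ln A₂ − ln A₁).
z = ln(30/9) / ln(34.93/1.124) = ln(3.333) / ln(31.08) = 1.2040 / 3.4365 = 0.3504

0.350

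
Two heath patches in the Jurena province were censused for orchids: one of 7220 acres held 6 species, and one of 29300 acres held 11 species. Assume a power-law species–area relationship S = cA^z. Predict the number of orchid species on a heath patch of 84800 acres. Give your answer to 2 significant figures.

17

z = ln(11/6) / ln(29300/7220) = 0.6061 / 1.4007 = 0.4327
c = 6 / 7220^0.4327 = 6 / 46.74 = 0.1284
S₃ = 0.1284 × 84800^0.4327 = 0.1284 × 135.7 ≈ 17.42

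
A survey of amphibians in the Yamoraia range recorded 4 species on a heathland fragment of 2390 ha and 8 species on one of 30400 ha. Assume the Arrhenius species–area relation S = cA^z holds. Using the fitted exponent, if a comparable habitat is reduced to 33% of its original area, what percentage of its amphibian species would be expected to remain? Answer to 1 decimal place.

73.9%

z = ln(8/4) / ln(30400/2390) = 0.6931 / 2.5431 = 0.2726
S_new/S_old = (A_new/A_old)^z = 0.33^0.2726 = exp(0.2726 × -1.1087) = 0.7392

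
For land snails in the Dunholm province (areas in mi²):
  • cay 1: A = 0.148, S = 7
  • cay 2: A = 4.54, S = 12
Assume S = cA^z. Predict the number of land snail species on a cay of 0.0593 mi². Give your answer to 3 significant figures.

6.06

z = ln(12/7) / ln(4.54/0.148) = 0.5390 / 3.4235 = 0.1574
c = 7 / 0.148^0.1574 = 7 / 0.7402 = 9.457
S₃ = 9.457 × 0.0593^0.1574 = 9.457 × 0.641 ≈ 6.061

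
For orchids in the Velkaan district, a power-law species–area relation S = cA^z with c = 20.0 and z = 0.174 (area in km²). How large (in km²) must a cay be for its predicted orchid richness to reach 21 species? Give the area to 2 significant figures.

1.3 km²

21 = 20 × A^0.174  ⇒  A^0.174 = 21/20 = 1.05
ln A = ln(1.05) / 0.174 = 0.0488 / 0.174 = 0.2804
A = e^0.2804 ≈ 1.324 km²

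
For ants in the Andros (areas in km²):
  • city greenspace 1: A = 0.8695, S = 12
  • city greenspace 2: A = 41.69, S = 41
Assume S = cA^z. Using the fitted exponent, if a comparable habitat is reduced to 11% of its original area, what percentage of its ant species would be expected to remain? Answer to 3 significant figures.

49.6%

z = ln(41/12) / ln(41.69/0.8695) = 1.2287 / 3.8701 = 0.3175
S_new/S_old = (A_new/A_old)^z = 0.11^0.3175 = exp(0.3175 × -2.2073) = 0.4962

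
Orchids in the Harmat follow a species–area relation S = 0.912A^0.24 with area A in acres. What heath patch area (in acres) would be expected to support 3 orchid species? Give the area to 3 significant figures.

143 acres

3 = 0.912 × A^0.24  ⇒  A^0.24 = 3/0.912 = 3.289
ln A = ln(3.289) / 0.24 = 1.1907 / 0.24 = 4.9614
A = e^4.9614 ≈ 142.8 acres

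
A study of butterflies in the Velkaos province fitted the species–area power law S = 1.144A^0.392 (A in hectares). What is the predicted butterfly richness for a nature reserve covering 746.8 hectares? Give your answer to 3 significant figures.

15.3

S = 1.144 × 746.8^0.392 = 1.144 × 13.38 ≈ 15.3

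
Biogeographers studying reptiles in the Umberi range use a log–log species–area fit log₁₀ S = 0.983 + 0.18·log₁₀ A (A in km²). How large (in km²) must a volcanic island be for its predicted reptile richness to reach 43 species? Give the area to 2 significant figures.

4100 km²

43 = 9.616 × A^0.18  ⇒  A^0.18 = 43/9.616 = 4.472
ln A = ln(4.472) / 0.18 = 1.4978 / 0.18 = 8.3209
A = e^8.3209 ≈ 4109 km²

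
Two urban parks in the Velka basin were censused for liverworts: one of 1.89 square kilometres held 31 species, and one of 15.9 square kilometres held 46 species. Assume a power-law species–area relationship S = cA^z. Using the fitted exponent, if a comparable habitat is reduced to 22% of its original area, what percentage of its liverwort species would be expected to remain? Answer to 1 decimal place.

75.5%

z = ln(46/31) / ln(15.9/1.89) = 0.3947 / 2.1297 = 0.1853
S_new/S_old = (A_new/A_old)^z = 0.22^0.1853 = exp(0.1853 × -1.5141) = 0.7553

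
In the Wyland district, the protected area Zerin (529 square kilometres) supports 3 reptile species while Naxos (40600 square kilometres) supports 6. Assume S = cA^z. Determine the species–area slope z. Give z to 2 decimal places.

0.16

Taking logs: ln S = ln c + z ln A, so z = (ln S₂ − ln S₁)/(ln A₂ − ln A₁).
z = ln(6/3) / ln(40600/529) = ln(2) / ln(76.75) = 0.6931 / 4.3405 = 0.1597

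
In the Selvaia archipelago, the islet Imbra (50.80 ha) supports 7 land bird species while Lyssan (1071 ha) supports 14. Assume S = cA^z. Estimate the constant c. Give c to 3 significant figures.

z = ln(S₂/S₁) / ln(A₂/A₁) = ln(14/7) / ln(1071/50.8) = 0.6931 / 3.0485 = 0.2274
c = S₁ / A₁^z = 7 / 50.8^0.2274 = 7 / 2.443 = 2.866

2.87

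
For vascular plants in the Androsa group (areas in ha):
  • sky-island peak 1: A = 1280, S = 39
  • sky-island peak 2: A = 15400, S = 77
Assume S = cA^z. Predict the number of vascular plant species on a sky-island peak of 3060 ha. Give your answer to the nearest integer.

49

z = ln(77/39) / ln(15400/1280) = 0.6802 / 2.4875 = 0.2735
c = 39 / 1280^0.2735 = 39 / 7.075 = 5.513
S₃ = 5.513 × 3060^0.2735 = 5.513 × 8.979 ≈ 49.5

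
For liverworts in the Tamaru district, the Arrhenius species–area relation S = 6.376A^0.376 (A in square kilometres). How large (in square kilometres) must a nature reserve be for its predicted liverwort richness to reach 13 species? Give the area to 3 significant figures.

13 = 6.376 × A^0.376  ⇒  A^0.376 = 13/6.376 = 2.039
ln A = ln(2.039) / 0.376 = 0.7124 / 0.376 = 1.8947
A = e^1.8947 ≈ 6.651 square kilometres

6.65 square kilometres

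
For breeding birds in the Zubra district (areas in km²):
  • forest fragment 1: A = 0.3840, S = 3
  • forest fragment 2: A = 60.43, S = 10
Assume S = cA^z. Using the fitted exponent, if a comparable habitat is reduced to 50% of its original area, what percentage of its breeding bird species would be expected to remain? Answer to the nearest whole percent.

85%

z = ln(10/3) / ln(60.43/0.384) = 1.2040 / 5.0586 = 0.2380
S_new/S_old = (A_new/A_old)^z = 0.5^0.2380 = exp(0.2380 × -0.6931) = 0.8479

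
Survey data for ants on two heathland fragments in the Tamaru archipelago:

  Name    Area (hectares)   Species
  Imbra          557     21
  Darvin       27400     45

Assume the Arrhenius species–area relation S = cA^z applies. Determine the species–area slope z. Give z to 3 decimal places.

0.196

Taking logs: ln S = ln c + z ln A, so z = (ln S₂ − ln S₁)/(ln A₂ − ln A₁).
z = ln(45/21) / ln(27400/557) = ln(2.143) / ln(49.19) = 0.7621 / 3.8957 = 0.1956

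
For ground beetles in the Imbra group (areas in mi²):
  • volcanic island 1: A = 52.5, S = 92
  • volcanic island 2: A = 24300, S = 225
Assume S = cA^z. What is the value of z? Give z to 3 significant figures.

Taking logs: ln S = ln c + z ln A, so z = (ln S₂ − ln S₁)/(ln A₂ − ln A₁).
z = ln(225/92) / ln(24300/52.5) = ln(2.446) / ln(462.9) = 0.8943 / 6.1374 = 0.1457

0.146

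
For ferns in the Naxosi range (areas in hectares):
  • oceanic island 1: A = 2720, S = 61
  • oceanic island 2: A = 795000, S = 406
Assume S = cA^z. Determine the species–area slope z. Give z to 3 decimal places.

0.334

Taking logs: ln S = ln c + z ln A, so z = (ln S₂ − ln S₁)/(ln A₂ − ln A₁).
z = ln(406/61) / ln(795000/2720) = ln(6.656) / ln(292.3) = 1.8955 / 5.6777 = 0.3338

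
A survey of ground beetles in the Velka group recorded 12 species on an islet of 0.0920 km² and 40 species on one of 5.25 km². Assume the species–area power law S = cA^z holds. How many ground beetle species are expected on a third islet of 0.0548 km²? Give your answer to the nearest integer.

z = ln(40/12) / ln(5.25/0.092) = 1.2040 / 4.0442 = 0.2977
c = 12 / 0.092^0.2977 = 12 / 0.4915 = 24.42
S₃ = 24.42 × 0.0548^0.2977 = 24.42 × 0.4212 ≈ 10.28

10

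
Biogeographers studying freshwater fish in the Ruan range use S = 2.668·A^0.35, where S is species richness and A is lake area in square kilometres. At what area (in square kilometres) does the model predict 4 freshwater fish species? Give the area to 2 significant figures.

4 = 2.668 × A^0.35  ⇒  A^0.35 = 4/2.668 = 1.499
ln A = ln(1.499) / 0.35 = 0.4050 / 0.35 = 1.1570
A = e^1.1570 ≈ 3.181 square kilometres

3.2 square kilometres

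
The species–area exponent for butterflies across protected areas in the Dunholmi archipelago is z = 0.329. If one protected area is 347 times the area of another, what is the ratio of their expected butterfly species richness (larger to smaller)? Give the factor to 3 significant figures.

6.85

S₂/S₁ = (A₂/A₁)^z = 347^0.329
ln(S₂/S₁) = 0.329 × ln 347 = 0.329 × 5.8493 = 1.9244
S₂/S₁ = e^1.9244 ≈ 6.851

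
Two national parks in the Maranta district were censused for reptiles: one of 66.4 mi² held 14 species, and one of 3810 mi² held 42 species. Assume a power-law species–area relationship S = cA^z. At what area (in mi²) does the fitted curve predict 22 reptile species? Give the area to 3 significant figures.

z = ln(42/14) / ln(3810/66.4) = 1.0986 / 4.0497 = 0.2713
c = 14 / 66.4^0.2713 = 14 / 3.121 = 4.485
A = (22/4.485)^(1/0.2713) ⇒ ln A = ln(4.905)/0.2713 = 5.8618
A = e^5.8618 ≈ 351.4 mi²

351 mi²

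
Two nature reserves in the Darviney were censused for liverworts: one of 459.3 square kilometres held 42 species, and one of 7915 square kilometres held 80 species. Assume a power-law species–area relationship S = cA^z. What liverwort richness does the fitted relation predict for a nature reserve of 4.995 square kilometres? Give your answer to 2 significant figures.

z = ln(80/42) / ln(7915/459.3) = 0.6444 / 2.8468 = 0.2263
c = 42 / 459.3^0.2263 = 42 / 4.004 = 10.49
S₃ = 10.49 × 4.995^0.2263 = 10.49 × 1.439 ≈ 15.09

15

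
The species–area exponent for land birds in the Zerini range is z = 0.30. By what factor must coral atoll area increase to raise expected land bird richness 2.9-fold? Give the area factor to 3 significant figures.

34.8

(A₂/A₁)^0.3 = 2.9, so A₂/A₁ = 2.9^(1/0.3) = 2.9^3.333
ln(A₂/A₁) = ln 2.9 / 0.3 = 1.0647 / 0.3 = 3.5490
A₂/A₁ = e^3.5490 ≈ 34.78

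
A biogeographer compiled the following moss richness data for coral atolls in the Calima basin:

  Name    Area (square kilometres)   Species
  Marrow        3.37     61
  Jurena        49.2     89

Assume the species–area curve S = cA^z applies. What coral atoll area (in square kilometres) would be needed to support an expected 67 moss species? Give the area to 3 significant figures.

6.56 square kilometres

z = ln(89/61) / ln(49.2/3.37) = 0.3778 / 2.6810 = 0.1409
c = 61 / 3.37^0.1409 = 61 / 1.187 = 51.4
A = (67/51.4)^(1/0.1409) ⇒ ln A = ln(1.303)/0.1409 = 1.8807
A = e^1.8807 ≈ 6.558 square kilometres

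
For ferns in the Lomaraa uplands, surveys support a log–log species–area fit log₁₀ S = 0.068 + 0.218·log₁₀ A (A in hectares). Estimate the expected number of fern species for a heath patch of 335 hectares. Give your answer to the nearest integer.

S = 1.169 × 335^0.218
ln S = ln 1.169 + 0.218 × ln 335 = 0.1566 + 0.218 × 5.8141 = 1.4241
S = e^1.4241 ≈ 4.154

4 species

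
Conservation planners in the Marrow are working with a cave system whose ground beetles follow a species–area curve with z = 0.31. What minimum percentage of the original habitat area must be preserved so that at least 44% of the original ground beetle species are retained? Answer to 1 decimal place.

7.1%

Need (A_new/A_old)^0.31 = 0.44, so A_new/A_old = 0.44^(1/0.31) = 0.44^3.226
ln(A_new/A_old) = ln 0.44 / 0.31 = -0.8210 / 0.31 = -2.6483
A_new/A_old = e^-2.6483 ≈ 0.07077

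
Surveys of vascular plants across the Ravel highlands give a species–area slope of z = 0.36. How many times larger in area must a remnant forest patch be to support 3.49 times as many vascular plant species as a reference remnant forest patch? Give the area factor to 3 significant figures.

(A₂/A₁)^0.36 = 3.49, so A₂/A₁ = 3.49^(1/0.36) = 3.49^2.778
ln(A₂/A₁) = ln 3.49 / 0.36 = 1.2499 / 0.36 = 3.4719
A₂/A₁ = e^3.4719 ≈ 32.2

32.2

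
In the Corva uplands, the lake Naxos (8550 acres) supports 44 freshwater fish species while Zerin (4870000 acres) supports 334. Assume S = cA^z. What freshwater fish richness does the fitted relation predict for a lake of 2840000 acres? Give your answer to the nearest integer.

281

z = ln(334/44) / ln(4870000/8550) = 2.0270 / 6.3449 = 0.3195
c = 44 / 8550^0.3195 = 44 / 18.03 = 2.44
S₃ = 2.44 × 2840000^0.3195 = 2.44 × 115.2 ≈ 281.1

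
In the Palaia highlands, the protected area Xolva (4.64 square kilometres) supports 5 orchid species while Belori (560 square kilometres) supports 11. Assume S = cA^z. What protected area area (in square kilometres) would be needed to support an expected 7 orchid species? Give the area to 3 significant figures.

35.9 square kilometres

z = ln(11/5) / ln(560/4.64) = 0.7885 / 4.7932 = 0.1645
c = 5 / 4.64^0.1645 = 5 / 1.287 = 3.884
A = (7/3.884)^(1/0.1645) ⇒ ln A = ln(1.802)/0.1645 = 3.5802
A = e^3.5802 ≈ 35.88 square kilometres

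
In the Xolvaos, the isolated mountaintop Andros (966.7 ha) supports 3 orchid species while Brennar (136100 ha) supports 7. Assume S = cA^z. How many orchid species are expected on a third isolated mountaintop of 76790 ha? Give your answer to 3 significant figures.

z = ln(7/3) / ln(136100/966.7) = 0.8473 / 4.9473 = 0.1713
c = 3 / 966.7^0.1713 = 3 / 3.245 = 0.9244
S₃ = 0.9244 × 76790^0.1713 = 0.9244 × 6.866 ≈ 6.346

6.35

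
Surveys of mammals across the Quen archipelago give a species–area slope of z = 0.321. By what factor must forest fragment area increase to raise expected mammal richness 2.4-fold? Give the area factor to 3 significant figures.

15.3

(A₂/A₁)^0.321 = 2.4, so A₂/A₁ = 2.4^(1/0.321) = 2.4^3.115
ln(A₂/A₁) = ln 2.4 / 0.321 = 0.8755 / 0.321 = 2.7273
A₂/A₁ = e^2.7273 ≈ 15.29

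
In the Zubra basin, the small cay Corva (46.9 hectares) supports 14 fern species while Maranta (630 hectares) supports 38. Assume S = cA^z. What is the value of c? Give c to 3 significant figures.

z = ln(S₂/S₁) / ln(A₂/A₁) = ln(38/14) / ln(630/46.9) = 0.9985 / 2.5977 = 0.3844
c = S₁ / A₁^z = 14 / 46.9^0.3844 = 14 / 4.389 = 3.19

3.19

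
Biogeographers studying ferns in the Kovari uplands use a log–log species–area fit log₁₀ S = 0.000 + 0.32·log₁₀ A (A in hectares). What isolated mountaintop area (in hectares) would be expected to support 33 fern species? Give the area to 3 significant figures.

33 = 1 × A^0.32  ⇒  A^0.32 = 33/1 = 33
ln A = ln(33) / 0.32 = 3.4965 / 0.32 = 10.9266
A = e^10.9266 ≈ 55636 hectares

55600 hectares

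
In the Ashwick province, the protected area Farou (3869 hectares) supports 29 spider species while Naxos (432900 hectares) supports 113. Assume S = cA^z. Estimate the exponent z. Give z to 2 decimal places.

Taking logs: ln S = ln c + z ln A, so z = (ln S₂ − ln S₁)/(ln A₂ − ln A₁).
z = ln(113/29) / ln(432900/3869) = ln(3.897) / ln(111.9) = 1.3601 / 4.7175 = 0.2883

0.29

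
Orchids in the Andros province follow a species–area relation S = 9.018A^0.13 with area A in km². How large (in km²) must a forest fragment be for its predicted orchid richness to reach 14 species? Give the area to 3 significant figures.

14 = 9.018 × A^0.13  ⇒  A^0.13 = 14/9.018 = 1.552
ln A = ln(1.552) / 0.13 = 0.4398 / 0.13 = 3.3833
A = e^3.3833 ≈ 29.47 km²

29.5 km²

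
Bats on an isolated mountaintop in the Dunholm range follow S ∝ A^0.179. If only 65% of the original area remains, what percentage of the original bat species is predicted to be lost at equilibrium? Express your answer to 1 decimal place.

S_new/S_old = (A_new/A_old)^z = 0.65^0.179
= exp(0.179 × ln 0.65) = exp(0.179 × -0.4308) = exp(-0.0771) ≈ 0.9258
Fraction lost = 1 − 0.9258 = 0.07421

7.4%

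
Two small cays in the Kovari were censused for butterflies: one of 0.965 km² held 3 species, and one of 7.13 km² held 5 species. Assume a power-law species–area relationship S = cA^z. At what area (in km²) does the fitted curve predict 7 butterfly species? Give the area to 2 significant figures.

27 km²

z = ln(5/3) / ln(7.13/0.965) = 0.5108 / 1.9999 = 0.2554
c = 3 / 0.965^0.2554 = 3 / 0.9909 = 3.027
A = (7/3.027)^(1/0.2554) ⇒ ln A = ln(2.312)/0.2554 = 3.2816
A = e^3.2816 ≈ 26.62 km²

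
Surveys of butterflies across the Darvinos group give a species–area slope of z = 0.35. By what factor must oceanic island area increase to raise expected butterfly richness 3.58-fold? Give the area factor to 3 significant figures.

38.2

(A₂/A₁)^0.35 = 3.58, so A₂/A₁ = 3.58^(1/0.35) = 3.58^2.857
ln(A₂/A₁) = ln 3.58 / 0.35 = 1.2754 / 0.35 = 3.6439
A₂/A₁ = e^3.6439 ≈ 38.24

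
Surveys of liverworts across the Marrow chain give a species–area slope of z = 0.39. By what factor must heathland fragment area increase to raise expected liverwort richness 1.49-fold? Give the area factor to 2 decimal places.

(A₂/A₁)^0.39 = 1.49, so A₂/A₁ = 1.49^(1/0.39) = 1.49^2.564
ln(A₂/A₁) = ln 1.49 / 0.39 = 0.3988 / 0.39 = 1.0225
A₂/A₁ = e^1.0225 ≈ 2.78

2.78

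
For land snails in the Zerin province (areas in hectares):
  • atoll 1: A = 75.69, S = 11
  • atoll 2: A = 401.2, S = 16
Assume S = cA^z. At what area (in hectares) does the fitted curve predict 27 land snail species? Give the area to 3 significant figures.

z = ln(16/11) / ln(401.2/75.69) = 0.3747 / 1.6678 = 0.2247
c = 11 / 75.69^0.2247 = 11 / 2.643 = 4.161
A = (27/4.161)^(1/0.2247) ⇒ ln A = ln(6.488)/0.2247 = 8.3235
A = e^8.3235 ≈ 4120 hectares

4120 hectares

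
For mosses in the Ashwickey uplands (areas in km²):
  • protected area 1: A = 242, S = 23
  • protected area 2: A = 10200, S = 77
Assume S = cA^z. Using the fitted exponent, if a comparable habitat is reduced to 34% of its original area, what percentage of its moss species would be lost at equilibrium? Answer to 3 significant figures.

29.4%

z = ln(77/23) / ln(10200/242) = 1.2083 / 3.7412 = 0.3230
S_new/S_old = (A_new/A_old)^z = 0.34^0.3230 = exp(0.3230 × -1.0788) = 0.7058
Fraction lost = 1 − 0.7058 = 0.2942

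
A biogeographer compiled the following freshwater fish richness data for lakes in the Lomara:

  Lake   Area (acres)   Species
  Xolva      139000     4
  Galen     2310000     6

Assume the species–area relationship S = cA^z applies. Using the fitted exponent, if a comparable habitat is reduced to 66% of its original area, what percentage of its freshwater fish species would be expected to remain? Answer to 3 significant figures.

z = ln(6/4) / ln(2310000/139000) = 0.4055 / 2.8105 = 0.1443
S_new/S_old = (A_new/A_old)^z = 0.66^0.1443 = exp(0.1443 × -0.4155) = 0.9418

94.2%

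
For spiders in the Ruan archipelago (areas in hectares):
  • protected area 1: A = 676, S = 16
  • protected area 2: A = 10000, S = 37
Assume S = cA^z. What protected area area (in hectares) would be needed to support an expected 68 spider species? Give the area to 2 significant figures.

71000 hectares

z = ln(37/16) / ln(10000/676) = 0.8383 / 2.6941 = 0.3112
c = 16 / 676^0.3112 = 16 / 7.596 = 2.106
A = (68/2.106)^(1/0.3112) ⇒ ln A = ln(32.28)/0.3112 = 11.1662
A = e^11.1662 ≈ 70698 hectares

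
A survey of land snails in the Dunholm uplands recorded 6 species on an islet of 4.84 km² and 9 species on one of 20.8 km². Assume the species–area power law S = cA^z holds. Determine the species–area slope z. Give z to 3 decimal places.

Taking logs: ln S = ln c + z ln A, so z = (ln S₂ − ln S₁)/(ln A₂ − ln A₁).
z = ln(9/6) / ln(20.8/4.84) = ln(1.5) / ln(4.298) = 0.4055 / 1.4580 = 0.2781

0.278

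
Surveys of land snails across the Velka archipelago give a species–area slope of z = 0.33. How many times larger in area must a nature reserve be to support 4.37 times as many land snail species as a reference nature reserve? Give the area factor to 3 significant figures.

87.3

(A₂/A₁)^0.33 = 4.37, so A₂/A₁ = 4.37^(1/0.33) = 4.37^3.03
ln(A₂/A₁) = ln 4.37 / 0.33 = 1.4748 / 0.33 = 4.4690
A₂/A₁ = e^4.4690 ≈ 87.27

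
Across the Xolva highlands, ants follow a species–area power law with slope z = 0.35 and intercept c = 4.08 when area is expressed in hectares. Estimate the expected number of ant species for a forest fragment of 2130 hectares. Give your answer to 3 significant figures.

59.6

S = 4.08 × 2130^0.35
ln S = ln 4.08 + 0.35 × ln 2130 = 1.4061 + 0.35 × 7.6639 = 4.0885
S = e^4.0885 ≈ 59.65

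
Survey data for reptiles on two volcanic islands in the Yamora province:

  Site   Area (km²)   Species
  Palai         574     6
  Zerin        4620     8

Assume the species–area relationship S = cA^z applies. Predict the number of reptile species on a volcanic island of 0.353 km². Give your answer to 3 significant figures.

2.16

z = ln(8/6) / ln(4620/574) = 0.2877 / 2.0855 = 0.1379
c = 6 / 574^0.1379 = 6 / 2.402 = 2.498
S₃ = 2.498 × 0.353^0.1379 = 2.498 × 0.8662 ≈ 2.164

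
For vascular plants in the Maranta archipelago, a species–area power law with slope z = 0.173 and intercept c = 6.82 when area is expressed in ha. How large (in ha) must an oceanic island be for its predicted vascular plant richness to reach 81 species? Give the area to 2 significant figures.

81 = 6.82 × A^0.173  ⇒  A^0.173 = 81/6.82 = 11.88
ln A = ln(11.88) / 0.173 = 2.4746 / 0.173 = 14.3040
A = e^14.3040 ≈ 1629831 ha

1600000 ha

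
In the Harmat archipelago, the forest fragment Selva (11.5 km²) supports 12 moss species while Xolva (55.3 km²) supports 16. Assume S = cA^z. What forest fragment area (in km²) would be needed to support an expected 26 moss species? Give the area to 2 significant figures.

780 km²

z = ln(16/12) / ln(55.3/11.5) = 0.2877 / 1.5704 = 0.1832
c = 12 / 11.5^0.1832 = 12 / 1.564 = 7.671
A = (26/7.671)^(1/0.1832) ⇒ ln A = ln(3.389)/0.1832 = 6.6631
A = e^6.6631 ≈ 783 km²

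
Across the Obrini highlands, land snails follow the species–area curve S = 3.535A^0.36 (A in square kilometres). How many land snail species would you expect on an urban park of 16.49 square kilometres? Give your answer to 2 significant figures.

S = 3.535 × 16.49^0.36
ln S = ln 3.535 + 0.36 × ln 16.49 = 1.2627 + 0.36 × 2.8028 = 2.2717
S = e^2.2717 ≈ 9.696

9.7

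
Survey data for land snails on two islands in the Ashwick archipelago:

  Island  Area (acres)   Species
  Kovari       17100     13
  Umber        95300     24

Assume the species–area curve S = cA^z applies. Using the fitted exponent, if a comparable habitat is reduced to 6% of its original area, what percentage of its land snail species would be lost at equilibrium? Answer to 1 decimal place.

z = ln(24/13) / ln(95300/17100) = 0.6131 / 1.7180 = 0.3569
S_new/S_old = (A_new/A_old)^z = 0.06^0.3569 = exp(0.3569 × -2.8134) = 0.3664
Fraction lost = 1 − 0.3664 = 0.6336

63.4%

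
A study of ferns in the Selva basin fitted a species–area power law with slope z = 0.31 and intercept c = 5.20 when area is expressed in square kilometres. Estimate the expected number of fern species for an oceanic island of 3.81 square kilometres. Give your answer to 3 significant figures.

7.87

S = 5.2 × 3.81^0.31
ln S = ln 5.2 + 0.31 × ln 3.81 = 1.6487 + 0.31 × 1.3376 = 2.0633
S = e^2.0633 ≈ 7.872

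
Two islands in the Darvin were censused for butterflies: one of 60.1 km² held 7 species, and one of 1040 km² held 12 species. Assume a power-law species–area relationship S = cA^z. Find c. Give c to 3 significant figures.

z = ln(S₂/S₁) / ln(A₂/A₁) = ln(12/7) / ln(1040/60.1) = 0.5390 / 2.8510 = 0.1891
c = S₁ / A₁^z = 7 / 60.1^0.1891 = 7 / 2.169 = 3.227

3.23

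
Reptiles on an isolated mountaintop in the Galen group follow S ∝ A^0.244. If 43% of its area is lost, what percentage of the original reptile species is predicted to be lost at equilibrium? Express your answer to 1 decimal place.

12.8%

S_new/S_old = (A_new/A_old)^z = 0.57^0.244
= exp(0.244 × ln 0.57) = exp(0.244 × -0.5621) = exp(-0.1372) ≈ 0.8718
Fraction lost = 1 − 0.8718 = 0.1282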